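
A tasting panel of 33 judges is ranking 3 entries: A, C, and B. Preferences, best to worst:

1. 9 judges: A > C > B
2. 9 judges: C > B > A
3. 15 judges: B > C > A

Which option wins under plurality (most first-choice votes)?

B

First-place votes: A 9, C 9, B 15.
B has the most first-place votes.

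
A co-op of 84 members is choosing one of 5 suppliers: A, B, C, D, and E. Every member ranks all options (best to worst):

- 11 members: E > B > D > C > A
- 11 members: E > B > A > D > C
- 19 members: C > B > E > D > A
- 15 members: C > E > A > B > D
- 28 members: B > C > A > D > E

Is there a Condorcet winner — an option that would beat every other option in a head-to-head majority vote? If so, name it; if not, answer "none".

B

B vs A: 69–15 for B.
B vs C: 50–34 for B.
B vs D: 84–0 for B.
B vs E: 47–37 for B.
B beats every other option head-to-head.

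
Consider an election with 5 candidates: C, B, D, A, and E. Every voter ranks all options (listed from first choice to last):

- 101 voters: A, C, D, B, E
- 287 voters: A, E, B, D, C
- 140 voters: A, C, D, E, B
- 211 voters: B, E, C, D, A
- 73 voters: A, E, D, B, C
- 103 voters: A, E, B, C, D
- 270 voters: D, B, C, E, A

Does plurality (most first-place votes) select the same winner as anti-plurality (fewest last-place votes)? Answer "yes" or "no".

Plurality — first-place votes: C 0, B 211, D 270, A 704, E 0. Winner: A.
Anti-plurality — last-place votes: C 360, B 140, D 103, A 481, E 101. Winner: E.
The two methods disagree.

no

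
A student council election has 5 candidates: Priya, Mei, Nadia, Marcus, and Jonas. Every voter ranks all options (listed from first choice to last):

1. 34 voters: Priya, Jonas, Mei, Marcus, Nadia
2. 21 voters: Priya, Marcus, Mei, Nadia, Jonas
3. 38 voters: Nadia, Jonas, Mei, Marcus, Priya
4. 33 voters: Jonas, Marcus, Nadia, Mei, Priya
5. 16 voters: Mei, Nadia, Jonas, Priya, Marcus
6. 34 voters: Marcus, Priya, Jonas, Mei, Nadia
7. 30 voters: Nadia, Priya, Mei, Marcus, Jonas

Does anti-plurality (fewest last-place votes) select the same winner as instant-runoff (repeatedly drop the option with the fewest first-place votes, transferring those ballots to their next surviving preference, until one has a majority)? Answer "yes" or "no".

Anti-plurality — last-place votes: Priya 71, Mei 0, Nadia 68, Marcus 16, Jonas 51. Winner: Mei.
Instant-runoff — R1 Priya 55, Mei 16, Nadia 68, Marcus 34, Jonas 33 (Mei out); R2 Priya 55, Nadia 84, Marcus 34, Jonas 33 (Jonas out); R3 Priya 55, Nadia 84, Marcus 67 (Priya out); R4 Nadia 84, Marcus 122 (Marcus winner). Winner: Marcus.
The two methods disagree.

no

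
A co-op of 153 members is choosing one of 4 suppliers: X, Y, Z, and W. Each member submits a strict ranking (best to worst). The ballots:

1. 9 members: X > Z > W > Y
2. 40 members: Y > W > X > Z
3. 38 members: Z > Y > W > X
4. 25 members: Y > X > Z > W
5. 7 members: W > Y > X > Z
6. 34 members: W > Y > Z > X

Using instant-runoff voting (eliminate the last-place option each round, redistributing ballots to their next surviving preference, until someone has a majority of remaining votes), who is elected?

Round 1: X 9, Y 65, Z 38, W 41. Eliminate X.
Round 2: Y 65, Z 47, W 41. Eliminate W.
Round 3: Y 106, Z 47. Y has a majority.

Y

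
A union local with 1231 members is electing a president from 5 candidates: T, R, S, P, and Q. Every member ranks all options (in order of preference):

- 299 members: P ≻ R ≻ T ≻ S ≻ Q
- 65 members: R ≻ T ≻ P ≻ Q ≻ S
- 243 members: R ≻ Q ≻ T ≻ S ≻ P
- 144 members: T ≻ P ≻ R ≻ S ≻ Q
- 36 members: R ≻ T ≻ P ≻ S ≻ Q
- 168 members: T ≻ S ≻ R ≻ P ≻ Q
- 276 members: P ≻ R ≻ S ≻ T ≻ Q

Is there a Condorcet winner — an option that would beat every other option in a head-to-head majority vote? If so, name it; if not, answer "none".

Checking pairwise contests:
R beats T 919–312.
P beats R 719–512.
T beats S 955–276.
T beats P 656–575.
T beats Q 988–243.
Every option loses at least one head-to-head, so there is no Condorcet winner.

none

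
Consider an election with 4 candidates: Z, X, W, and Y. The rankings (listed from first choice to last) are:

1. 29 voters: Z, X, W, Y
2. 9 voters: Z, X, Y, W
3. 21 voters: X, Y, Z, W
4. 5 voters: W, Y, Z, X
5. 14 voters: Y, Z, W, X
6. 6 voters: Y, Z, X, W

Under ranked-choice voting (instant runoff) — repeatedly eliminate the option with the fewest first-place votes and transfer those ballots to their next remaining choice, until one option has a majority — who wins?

Round 1: Z 38, X 21, W 5, Y 20. Eliminate W.
Round 2: Z 38, X 21, Y 25. Eliminate X.
Round 3: Z 38, Y 46. Y has a majority.

Y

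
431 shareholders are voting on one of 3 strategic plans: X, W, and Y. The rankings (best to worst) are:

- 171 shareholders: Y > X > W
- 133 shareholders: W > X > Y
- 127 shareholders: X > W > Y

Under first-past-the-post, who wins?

Y

First-place votes: X 127, W 133, Y 171.
Y has the most first-place votes.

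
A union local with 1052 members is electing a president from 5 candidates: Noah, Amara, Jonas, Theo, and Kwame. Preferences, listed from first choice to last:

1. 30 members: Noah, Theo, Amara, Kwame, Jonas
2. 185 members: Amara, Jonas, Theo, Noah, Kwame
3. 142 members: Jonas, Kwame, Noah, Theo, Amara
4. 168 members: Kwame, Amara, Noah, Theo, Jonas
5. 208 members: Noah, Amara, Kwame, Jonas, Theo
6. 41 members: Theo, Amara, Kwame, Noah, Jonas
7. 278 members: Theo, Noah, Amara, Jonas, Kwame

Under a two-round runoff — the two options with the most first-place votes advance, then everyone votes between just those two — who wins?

Noah

Round 1 first-place votes: Noah 238, Amara 185, Jonas 142, Theo 319, Kwame 168.
Theo and Noah advance.
Runoff: Theo is preferred to Noah by 504 voters; Noah by 548.
Noah wins the runoff.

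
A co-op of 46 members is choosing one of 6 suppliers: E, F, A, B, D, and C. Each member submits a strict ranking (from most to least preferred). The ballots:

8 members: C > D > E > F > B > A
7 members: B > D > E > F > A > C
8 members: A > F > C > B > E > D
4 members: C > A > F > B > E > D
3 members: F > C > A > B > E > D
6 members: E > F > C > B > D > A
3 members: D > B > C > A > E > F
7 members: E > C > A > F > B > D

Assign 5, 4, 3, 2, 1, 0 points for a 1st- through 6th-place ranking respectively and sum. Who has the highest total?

C

E: 8·3 + 7·3 + 8·1 + 4·1 + 3·1 + 6·5 + 3·1 + 7·5 = 128
F: 8·2 + 7·2 + 8·4 + 4·3 + 3·5 + 6·4 + 3·0 + 7·2 = 127
A: 8·0 + 7·1 + 8·5 + 4·4 + 3·3 + 6·0 + 3·2 + 7·3 = 99
B: 8·1 + 7·5 + 8·2 + 4·2 + 3·2 + 6·2 + 3·4 + 7·1 = 104
D: 8·4 + 7·4 + 8·0 + 4·0 + 3·0 + 6·1 + 3·5 + 7·0 = 81
C: 8·5 + 7·0 + 8·3 + 4·5 + 3·4 + 6·3 + 3·3 + 7·4 = 151
C has the highest Borda score (151).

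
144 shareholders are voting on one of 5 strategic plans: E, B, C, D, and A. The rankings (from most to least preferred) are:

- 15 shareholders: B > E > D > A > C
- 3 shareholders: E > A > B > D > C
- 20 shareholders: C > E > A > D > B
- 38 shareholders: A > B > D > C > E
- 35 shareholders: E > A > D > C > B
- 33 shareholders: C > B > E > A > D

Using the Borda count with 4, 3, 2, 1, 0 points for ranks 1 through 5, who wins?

A

E: 15·3 + 3·4 + 20·3 + 38·0 + 35·4 + 33·2 = 323
B: 15·4 + 3·2 + 20·0 + 38·3 + 35·0 + 33·3 = 279
C: 15·0 + 3·0 + 20·4 + 38·1 + 35·1 + 33·4 = 285
D: 15·2 + 3·1 + 20·1 + 38·2 + 35·2 + 33·0 = 199
A: 15·1 + 3·3 + 20·2 + 38·4 + 35·3 + 33·1 = 354
A has the highest Borda score (354).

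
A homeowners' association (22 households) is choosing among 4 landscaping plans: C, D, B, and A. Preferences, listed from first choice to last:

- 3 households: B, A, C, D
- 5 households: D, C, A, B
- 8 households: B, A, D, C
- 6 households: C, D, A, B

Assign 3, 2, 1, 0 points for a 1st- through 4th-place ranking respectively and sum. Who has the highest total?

D

C: 3·1 + 5·2 + 8·0 + 6·3 = 31
D: 3·0 + 5·3 + 8·1 + 6·2 = 35
B: 3·3 + 5·0 + 8·3 + 6·0 = 33
A: 3·2 + 5·1 + 8·2 + 6·1 = 33
D has the highest Borda score (35).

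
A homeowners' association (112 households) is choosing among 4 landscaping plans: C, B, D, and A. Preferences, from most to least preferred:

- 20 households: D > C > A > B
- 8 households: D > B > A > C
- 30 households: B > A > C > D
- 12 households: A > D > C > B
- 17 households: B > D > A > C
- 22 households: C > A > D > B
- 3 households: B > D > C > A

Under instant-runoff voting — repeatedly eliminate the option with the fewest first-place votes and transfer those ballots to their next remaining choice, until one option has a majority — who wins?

D

Round 1: C 22, B 50, D 28, A 12. Eliminate A.
Round 2: C 22, B 50, D 40. Eliminate C.
Round 3: B 50, D 62. D has a majority.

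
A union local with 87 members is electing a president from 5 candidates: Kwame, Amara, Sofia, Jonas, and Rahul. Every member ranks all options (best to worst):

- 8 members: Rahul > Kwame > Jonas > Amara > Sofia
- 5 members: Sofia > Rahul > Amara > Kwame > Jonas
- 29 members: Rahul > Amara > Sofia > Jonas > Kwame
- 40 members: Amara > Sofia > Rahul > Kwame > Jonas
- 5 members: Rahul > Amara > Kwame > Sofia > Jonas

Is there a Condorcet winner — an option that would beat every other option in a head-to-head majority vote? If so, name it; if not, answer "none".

none

Checking pairwise contests:
Amara beats Kwame 79–8.
Rahul beats Amara 47–40.
Amara beats Sofia 82–5.
Kwame beats Jonas 58–29.
Sofia beats Rahul 45–42.
Every option loses at least one head-to-head, so there is no Condorcet winner.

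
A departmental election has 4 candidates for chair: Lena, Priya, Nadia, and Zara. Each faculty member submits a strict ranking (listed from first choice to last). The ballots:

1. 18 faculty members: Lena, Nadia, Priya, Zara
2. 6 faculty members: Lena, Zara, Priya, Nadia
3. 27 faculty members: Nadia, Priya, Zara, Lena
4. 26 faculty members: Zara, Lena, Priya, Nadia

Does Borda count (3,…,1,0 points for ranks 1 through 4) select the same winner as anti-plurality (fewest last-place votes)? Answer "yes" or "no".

Borda — scores: Lena 124, Priya 104, Nadia 117, Zara 117. Winner: Lena.
Anti-plurality — last-place votes: Lena 27, Priya 0, Nadia 32, Zara 18. Winner: Priya.
The two methods disagree.

no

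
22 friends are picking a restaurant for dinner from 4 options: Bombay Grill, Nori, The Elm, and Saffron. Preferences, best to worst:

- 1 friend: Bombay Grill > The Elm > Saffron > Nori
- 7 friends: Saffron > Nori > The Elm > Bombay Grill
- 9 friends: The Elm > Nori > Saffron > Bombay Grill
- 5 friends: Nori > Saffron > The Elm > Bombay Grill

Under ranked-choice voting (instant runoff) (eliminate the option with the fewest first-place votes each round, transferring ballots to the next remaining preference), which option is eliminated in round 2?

Round 1: Bombay Grill 1, Nori 5, The Elm 9, Saffron 7. Eliminate Bombay Grill.
Round 2: Nori 5, The Elm 10, Saffron 7. Eliminate Nori.

Nori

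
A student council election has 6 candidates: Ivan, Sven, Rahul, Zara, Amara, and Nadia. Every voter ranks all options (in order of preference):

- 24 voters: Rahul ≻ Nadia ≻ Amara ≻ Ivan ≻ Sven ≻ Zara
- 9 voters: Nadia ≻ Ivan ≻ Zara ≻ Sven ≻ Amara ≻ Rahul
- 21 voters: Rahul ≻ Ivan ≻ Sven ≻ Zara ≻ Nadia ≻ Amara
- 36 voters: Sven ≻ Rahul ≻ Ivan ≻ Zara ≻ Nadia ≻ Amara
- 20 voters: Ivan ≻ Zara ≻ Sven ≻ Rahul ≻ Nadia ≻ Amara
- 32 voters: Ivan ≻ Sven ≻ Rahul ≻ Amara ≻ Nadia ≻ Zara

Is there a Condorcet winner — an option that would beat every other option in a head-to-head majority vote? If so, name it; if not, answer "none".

none

Checking pairwise contests:
Rahul beats Ivan 81–61.
Ivan beats Sven 106–36.
Sven beats Rahul 97–45.
Ivan beats Zara 142–0.
Ivan beats Amara 118–24.
Ivan beats Nadia 109–33.
Every option loses at least one head-to-head, so there is no Condorcet winner.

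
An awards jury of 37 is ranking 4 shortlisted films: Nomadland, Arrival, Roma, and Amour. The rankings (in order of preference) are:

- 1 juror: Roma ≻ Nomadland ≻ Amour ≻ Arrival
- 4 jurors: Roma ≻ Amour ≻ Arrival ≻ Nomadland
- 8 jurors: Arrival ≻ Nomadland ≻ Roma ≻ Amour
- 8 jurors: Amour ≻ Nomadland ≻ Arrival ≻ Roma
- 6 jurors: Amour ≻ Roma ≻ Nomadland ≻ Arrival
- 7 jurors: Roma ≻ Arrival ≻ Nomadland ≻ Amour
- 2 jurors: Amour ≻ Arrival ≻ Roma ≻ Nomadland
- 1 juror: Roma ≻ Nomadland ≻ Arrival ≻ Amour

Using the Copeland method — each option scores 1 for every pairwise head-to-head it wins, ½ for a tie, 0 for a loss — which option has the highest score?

Nomadland: loses to Arrival, Roma, and Amour → score 0.
Arrival: beats Nomadland; loses to Roma and Amour → score 1.
Roma: beats Nomadland, Arrival, and Amour → score 3.
Amour: beats Nomadland and Arrival; loses to Roma → score 2.
Roma has the best pairwise record.

Roma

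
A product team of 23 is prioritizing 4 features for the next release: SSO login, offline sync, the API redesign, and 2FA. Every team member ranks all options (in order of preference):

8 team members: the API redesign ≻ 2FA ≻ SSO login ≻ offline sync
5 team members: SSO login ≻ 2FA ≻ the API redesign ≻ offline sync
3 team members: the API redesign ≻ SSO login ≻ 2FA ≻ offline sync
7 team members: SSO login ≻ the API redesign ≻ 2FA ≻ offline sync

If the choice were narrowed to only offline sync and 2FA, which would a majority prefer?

2FA

Voters preferring offline sync to 2FA: 0; preferring 2FA to offline sync: 23.
2FA wins the head-to-head.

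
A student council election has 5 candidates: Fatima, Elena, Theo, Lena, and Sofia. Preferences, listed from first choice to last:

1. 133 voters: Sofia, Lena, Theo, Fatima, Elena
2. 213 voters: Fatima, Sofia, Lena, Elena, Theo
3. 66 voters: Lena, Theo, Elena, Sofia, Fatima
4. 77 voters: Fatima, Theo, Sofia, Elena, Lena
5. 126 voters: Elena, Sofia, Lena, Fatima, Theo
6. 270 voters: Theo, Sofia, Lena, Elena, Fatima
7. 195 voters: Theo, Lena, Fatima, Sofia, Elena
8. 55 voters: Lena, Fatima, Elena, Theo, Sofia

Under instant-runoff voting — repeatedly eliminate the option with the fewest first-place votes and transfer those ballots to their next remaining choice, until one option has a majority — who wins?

Round 1: Fatima 290, Elena 126, Theo 465, Lena 121, Sofia 133. Eliminate Lena.
Round 2: Fatima 345, Elena 126, Theo 531, Sofia 133. Eliminate Elena.
Round 3: Fatima 345, Theo 531, Sofia 259. Eliminate Sofia.
Round 4: Fatima 471, Theo 664. Theo has a majority.

Theo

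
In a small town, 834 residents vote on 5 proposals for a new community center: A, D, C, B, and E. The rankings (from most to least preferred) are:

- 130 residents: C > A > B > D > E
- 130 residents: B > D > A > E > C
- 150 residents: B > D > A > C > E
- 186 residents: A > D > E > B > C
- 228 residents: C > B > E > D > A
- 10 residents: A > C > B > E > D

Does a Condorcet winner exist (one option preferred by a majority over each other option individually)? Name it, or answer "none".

B vs A: 508–326 for B.
B vs D: 648–186 for B.
B vs C: 466–368 for B.
B vs E: 648–186 for B.
B beats every other option head-to-head.

B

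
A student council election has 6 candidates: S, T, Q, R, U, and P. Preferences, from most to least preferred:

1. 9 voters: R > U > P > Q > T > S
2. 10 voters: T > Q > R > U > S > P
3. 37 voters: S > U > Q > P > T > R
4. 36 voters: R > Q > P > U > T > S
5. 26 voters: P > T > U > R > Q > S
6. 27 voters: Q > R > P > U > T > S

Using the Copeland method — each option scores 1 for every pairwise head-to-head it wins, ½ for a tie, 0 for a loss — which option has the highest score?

Q

S: loses to T, Q, R, U, and P → score 0.
T: beats S and R; loses to Q, U, and P → score 2.
Q: beats S, T, R, U, and P → score 5.
R: beats S, U, and P; loses to T and Q → score 3.
U: beats S and T; loses to Q, R, and P → score 2.
P: beats S, T, and U; loses to Q and R → score 3.
Q has the best pairwise record.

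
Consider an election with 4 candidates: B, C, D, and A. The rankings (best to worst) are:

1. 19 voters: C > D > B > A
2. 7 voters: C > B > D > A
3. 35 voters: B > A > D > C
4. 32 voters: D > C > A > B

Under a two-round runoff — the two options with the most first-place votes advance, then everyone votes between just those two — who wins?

Round 1 first-place votes: B 35, C 26, D 32, A 0.
B and D advance.
Runoff: B is preferred to D by 42 voters; D by 51.
D wins the runoff.

D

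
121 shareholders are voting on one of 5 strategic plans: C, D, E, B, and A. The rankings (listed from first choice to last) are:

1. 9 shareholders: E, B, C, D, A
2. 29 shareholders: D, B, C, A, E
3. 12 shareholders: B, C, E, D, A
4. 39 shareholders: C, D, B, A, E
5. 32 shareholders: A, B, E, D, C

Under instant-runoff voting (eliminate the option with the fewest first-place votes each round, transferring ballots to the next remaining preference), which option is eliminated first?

E

Round 1: C 39, D 29, E 9, B 12, A 32. Eliminate E.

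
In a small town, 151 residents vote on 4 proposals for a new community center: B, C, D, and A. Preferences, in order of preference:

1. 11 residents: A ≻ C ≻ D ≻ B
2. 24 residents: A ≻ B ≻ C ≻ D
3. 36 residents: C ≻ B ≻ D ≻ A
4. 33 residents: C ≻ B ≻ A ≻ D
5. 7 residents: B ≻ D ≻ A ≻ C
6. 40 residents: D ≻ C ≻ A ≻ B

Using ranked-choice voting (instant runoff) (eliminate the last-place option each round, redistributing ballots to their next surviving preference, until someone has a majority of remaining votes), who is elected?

Round 1: B 7, C 69, D 40, A 35. Eliminate B.
Round 2: C 69, D 47, A 35. Eliminate A.
Round 3: C 104, D 47. C has a majority.

C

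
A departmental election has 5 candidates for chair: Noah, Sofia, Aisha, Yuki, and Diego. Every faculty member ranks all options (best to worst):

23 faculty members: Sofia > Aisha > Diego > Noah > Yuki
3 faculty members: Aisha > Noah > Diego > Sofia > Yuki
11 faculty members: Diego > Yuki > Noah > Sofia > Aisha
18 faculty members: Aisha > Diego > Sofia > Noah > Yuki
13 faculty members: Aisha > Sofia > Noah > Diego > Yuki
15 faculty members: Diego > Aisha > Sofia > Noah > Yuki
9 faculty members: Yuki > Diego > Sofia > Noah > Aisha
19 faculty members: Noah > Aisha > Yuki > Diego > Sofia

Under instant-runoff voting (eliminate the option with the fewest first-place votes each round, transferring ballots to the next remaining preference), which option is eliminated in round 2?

Noah

Round 1: Noah 19, Sofia 23, Aisha 34, Yuki 9, Diego 26. Eliminate Yuki.
Round 2: Noah 19, Sofia 23, Aisha 34, Diego 35. Eliminate Noah.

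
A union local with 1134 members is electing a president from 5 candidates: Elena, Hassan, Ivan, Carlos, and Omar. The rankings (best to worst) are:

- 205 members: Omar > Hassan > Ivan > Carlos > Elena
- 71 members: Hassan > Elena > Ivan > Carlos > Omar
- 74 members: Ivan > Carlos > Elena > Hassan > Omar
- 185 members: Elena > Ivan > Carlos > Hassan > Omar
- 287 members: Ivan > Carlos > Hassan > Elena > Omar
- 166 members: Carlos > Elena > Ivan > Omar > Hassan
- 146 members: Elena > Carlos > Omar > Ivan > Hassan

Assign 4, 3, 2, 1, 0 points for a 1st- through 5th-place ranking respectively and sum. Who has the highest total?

Ivan

Elena: 205·0 + 71·3 + 74·2 + 185·4 + 287·1 + 166·3 + 146·4 = 2470
Hassan: 205·3 + 71·4 + 74·1 + 185·1 + 287·2 + 166·0 + 146·0 = 1732
Ivan: 205·2 + 71·2 + 74·4 + 185·3 + 287·4 + 166·2 + 146·1 = 3029
Carlos: 205·1 + 71·1 + 74·3 + 185·2 + 287·3 + 166·4 + 146·3 = 2831
Omar: 205·4 + 71·0 + 74·0 + 185·0 + 287·0 + 166·1 + 146·2 = 1278
Ivan has the highest Borda score (3029).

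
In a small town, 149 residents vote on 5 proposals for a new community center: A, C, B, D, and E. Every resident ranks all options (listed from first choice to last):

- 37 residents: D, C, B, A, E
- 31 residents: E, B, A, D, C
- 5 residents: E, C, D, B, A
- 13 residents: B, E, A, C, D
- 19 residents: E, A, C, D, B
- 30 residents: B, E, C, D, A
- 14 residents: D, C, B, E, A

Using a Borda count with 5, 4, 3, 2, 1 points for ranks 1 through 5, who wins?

A: 37·2 + 31·3 + 5·1 + 13·3 + 19·4 + 30·1 + 14·1 = 331
C: 37·4 + 31·1 + 5·4 + 13·2 + 19·3 + 30·3 + 14·4 = 428
B: 37·3 + 31·4 + 5·2 + 13·5 + 19·1 + 30·5 + 14·3 = 521
D: 37·5 + 31·2 + 5·3 + 13·1 + 19·2 + 30·2 + 14·5 = 443
E: 37·1 + 31·5 + 5·5 + 13·4 + 19·5 + 30·4 + 14·2 = 512
B has the highest Borda score (521).

B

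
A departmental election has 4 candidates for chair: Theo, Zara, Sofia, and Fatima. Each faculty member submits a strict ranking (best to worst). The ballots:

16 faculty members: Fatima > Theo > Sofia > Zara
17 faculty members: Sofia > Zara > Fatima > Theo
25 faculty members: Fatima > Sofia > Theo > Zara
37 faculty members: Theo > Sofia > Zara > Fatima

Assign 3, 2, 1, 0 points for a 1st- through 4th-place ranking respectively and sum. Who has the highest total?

Sofia

Theo: 16·2 + 17·0 + 25·1 + 37·3 = 168
Zara: 16·0 + 17·2 + 25·0 + 37·1 = 71
Sofia: 16·1 + 17·3 + 25·2 + 37·2 = 191
Fatima: 16·3 + 17·1 + 25·3 + 37·0 = 140
Sofia has the highest Borda score (191).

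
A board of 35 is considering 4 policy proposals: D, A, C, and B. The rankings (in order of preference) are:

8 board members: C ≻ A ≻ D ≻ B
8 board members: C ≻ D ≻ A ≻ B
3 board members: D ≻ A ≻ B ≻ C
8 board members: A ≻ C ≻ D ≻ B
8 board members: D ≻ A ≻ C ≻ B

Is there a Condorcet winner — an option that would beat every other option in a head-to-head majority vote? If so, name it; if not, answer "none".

Checking pairwise contests:
C beats D 24–11.
D beats A 19–16.
A beats C 19–16.
D beats B 35–0.
Every option loses at least one head-to-head, so there is no Condorcet winner.

none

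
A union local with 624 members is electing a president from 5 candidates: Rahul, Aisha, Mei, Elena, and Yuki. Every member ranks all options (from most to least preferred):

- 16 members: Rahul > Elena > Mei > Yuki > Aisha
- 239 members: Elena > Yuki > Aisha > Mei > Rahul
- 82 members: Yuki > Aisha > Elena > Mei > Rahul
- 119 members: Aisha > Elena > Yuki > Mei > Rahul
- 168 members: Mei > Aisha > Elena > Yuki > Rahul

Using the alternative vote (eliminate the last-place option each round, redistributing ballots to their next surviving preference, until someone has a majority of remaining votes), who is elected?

Round 1: Rahul 16, Aisha 119, Mei 168, Elena 239, Yuki 82. Eliminate Rahul.
Round 2: Aisha 119, Mei 168, Elena 255, Yuki 82. Eliminate Yuki.
Round 3: Aisha 201, Mei 168, Elena 255. Eliminate Mei.
Round 4: Aisha 369, Elena 255. Aisha has a majority.

Aisha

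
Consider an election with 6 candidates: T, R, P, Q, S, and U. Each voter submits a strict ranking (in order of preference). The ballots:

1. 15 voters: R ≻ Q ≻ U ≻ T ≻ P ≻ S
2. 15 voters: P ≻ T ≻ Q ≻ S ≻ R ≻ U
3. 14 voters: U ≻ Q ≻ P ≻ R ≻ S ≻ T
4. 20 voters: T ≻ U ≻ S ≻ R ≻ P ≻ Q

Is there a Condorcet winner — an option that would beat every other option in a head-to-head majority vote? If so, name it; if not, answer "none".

T vs R: 35–29 for T.
T vs P: 35–29 for T.
T vs Q: 35–29 for T.
T vs S: 50–14 for T.
T vs U: 35–29 for T.
T beats every other option head-to-head.

T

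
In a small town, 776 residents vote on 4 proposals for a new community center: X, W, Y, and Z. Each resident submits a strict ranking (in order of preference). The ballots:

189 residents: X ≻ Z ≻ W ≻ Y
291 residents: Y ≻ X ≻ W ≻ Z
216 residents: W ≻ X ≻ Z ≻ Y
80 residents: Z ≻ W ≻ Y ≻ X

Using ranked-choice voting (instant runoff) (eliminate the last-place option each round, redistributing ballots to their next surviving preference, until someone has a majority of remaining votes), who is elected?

Round 1: X 189, W 216, Y 291, Z 80. Eliminate Z.
Round 2: X 189, W 296, Y 291. Eliminate X.
Round 3: W 485, Y 291. W has a majority.

W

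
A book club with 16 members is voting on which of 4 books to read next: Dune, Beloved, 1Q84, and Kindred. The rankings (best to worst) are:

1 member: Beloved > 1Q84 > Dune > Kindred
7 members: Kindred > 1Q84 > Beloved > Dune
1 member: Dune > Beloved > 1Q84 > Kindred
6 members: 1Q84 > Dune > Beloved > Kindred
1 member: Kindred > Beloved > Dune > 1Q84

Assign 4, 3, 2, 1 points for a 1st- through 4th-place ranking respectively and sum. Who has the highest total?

1Q84

Dune: 1·2 + 7·1 + 1·4 + 6·3 + 1·2 = 33
Beloved: 1·4 + 7·2 + 1·3 + 6·2 + 1·3 = 36
1Q84: 1·3 + 7·3 + 1·2 + 6·4 + 1·1 = 51
Kindred: 1·1 + 7·4 + 1·1 + 6·1 + 1·4 = 40
1Q84 has the highest Borda score (51).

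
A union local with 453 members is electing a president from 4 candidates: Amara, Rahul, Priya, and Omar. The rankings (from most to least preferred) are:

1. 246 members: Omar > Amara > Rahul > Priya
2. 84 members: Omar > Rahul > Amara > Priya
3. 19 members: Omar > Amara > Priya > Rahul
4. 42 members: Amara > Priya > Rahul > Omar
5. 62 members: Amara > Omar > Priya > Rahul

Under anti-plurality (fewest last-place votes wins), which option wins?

Last-place votes: Amara 0, Rahul 81, Priya 330, Omar 42.
Amara is ranked last by the fewest voters, so Amara wins.

Amara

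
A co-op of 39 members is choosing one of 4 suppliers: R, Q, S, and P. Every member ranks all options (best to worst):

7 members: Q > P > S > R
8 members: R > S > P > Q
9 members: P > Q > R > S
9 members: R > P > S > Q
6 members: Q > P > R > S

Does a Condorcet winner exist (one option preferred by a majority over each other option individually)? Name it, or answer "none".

P

P vs R: 22–17 for P.
P vs Q: 26–13 for P.
P vs S: 31–8 for P.
P beats every other option head-to-head.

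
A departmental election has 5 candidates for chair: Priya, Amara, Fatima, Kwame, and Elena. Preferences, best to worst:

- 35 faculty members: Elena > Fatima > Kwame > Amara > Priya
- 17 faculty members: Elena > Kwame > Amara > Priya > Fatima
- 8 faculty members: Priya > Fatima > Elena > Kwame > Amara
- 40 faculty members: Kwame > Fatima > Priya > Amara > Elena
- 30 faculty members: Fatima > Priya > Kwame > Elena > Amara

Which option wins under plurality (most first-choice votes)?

Elena

First-place votes: Priya 8, Amara 0, Fatima 30, Kwame 40, Elena 52.
Elena has the most first-place votes.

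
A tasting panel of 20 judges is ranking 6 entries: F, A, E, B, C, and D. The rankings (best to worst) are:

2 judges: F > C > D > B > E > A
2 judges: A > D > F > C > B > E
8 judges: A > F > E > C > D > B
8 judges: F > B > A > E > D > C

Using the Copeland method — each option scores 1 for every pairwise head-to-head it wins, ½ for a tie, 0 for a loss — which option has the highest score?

F: beats E, B, C, and D; ties A → score 4.5.
A: beats E, C, and D; ties F and B → score 4.
E: beats C and D; loses to F, A, and B → score 2.
B: beats E; ties A; loses to F, C, and D → score 1.5.
C: beats B; ties D; loses to F, A, and E → score 1.5.
D: beats B; ties C; loses to F, A, and E → score 1.5.
F has the best pairwise record.

F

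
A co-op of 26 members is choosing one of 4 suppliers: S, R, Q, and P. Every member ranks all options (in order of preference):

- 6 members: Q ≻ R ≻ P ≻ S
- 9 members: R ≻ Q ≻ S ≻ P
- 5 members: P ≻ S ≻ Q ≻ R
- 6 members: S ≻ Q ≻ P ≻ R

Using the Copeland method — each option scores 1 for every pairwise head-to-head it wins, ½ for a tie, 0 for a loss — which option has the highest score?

S: beats P; loses to R and Q → score 1.
R: beats S and P; loses to Q → score 2.
Q: beats S, R, and P → score 3.
P: loses to S, R, and Q → score 0.
Q has the best pairwise record.

Q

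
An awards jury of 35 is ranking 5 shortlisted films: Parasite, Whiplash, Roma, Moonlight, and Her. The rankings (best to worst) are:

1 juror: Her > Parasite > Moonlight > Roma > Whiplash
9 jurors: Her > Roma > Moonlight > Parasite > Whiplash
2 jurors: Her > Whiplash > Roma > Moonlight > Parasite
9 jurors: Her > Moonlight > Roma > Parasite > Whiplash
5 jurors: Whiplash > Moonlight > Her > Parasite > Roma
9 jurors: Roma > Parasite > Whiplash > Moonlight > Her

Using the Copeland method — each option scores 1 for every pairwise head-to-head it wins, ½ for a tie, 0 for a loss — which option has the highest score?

Parasite: beats Whiplash; loses to Roma, Moonlight, and Her → score 1.
Whiplash: loses to Parasite, Roma, Moonlight, and Her → score 0.
Roma: beats Parasite, Whiplash, and Moonlight; loses to Her → score 3.
Moonlight: beats Parasite and Whiplash; loses to Roma and Her → score 2.
Her: beats Parasite, Whiplash, Roma, and Moonlight → score 4.
Her has the best pairwise record.

Her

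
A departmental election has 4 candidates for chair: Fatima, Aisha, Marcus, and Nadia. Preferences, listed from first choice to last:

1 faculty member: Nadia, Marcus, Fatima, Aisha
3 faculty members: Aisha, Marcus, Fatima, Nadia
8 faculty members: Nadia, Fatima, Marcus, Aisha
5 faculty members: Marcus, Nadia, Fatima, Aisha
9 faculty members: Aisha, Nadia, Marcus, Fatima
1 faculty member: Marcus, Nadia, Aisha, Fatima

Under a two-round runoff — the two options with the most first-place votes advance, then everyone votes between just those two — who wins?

Round 1 first-place votes: Fatima 0, Aisha 12, Marcus 6, Nadia 9.
Aisha and Nadia advance.
Runoff: Aisha is preferred to Nadia by 12 voters; Nadia by 15.
Nadia wins the runoff.

Nadia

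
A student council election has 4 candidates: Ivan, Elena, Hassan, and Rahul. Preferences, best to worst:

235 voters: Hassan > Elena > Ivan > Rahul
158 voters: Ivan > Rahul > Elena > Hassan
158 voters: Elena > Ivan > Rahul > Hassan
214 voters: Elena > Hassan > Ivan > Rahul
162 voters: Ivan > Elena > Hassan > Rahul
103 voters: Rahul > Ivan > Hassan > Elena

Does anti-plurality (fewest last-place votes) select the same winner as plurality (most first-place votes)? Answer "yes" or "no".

no

Anti-plurality — last-place votes: Ivan 0, Elena 103, Hassan 316, Rahul 611. Winner: Ivan.
Plurality — first-place votes: Ivan 320, Elena 372, Hassan 235, Rahul 103. Winner: Elena.
The two methods disagree.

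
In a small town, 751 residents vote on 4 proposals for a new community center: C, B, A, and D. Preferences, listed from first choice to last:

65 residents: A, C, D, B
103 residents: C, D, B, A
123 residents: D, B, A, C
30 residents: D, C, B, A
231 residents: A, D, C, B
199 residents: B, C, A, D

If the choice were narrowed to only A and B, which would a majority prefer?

B

Voters preferring A to B: 296; preferring B to A: 455.
B wins the head-to-head.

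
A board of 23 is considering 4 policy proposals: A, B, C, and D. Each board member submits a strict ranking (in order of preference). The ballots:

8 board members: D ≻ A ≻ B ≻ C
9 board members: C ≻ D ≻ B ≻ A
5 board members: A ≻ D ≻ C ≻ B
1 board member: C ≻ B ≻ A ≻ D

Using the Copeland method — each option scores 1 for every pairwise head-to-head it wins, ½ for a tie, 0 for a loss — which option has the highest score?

D

A: beats B and C; loses to D → score 2.
B: loses to A, C, and D → score 0.
C: beats B; loses to A and D → score 1.
D: beats A, B, and C → score 3.
D has the best pairwise record.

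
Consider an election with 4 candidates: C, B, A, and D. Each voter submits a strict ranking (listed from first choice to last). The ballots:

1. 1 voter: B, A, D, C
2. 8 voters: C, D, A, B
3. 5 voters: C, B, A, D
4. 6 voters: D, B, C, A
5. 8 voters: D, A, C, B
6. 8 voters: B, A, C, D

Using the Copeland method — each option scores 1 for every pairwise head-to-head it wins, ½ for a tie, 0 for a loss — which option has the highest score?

C: beats B, A, and D → score 3.
B: beats A; loses to C and D → score 1.
A: loses to C, B, and D → score 0.
D: beats B and A; loses to C → score 2.
C has the best pairwise record.

C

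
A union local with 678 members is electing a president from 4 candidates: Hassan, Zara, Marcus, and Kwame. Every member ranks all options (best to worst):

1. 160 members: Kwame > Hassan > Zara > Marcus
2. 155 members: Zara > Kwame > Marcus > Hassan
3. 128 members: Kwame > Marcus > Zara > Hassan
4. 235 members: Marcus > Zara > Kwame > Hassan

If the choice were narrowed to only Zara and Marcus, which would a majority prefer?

Voters preferring Zara to Marcus: 315; preferring Marcus to Zara: 363.
Marcus wins the head-to-head.

Marcus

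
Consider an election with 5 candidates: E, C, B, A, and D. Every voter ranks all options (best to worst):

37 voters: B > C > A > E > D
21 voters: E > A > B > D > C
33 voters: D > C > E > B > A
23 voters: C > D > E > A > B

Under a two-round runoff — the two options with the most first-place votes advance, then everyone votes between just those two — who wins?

B

Round 1 first-place votes: E 21, C 23, B 37, A 0, D 33.
B and D advance.
Runoff: B is preferred to D by 58 voters; D by 56.
B wins the runoff.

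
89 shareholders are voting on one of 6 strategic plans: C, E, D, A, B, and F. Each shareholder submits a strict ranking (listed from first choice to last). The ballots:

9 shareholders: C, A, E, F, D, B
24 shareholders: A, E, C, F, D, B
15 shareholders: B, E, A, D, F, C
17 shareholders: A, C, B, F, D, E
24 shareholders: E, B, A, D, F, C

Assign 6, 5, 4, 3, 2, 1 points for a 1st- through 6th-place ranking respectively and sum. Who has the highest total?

A

C: 9·6 + 24·4 + 15·1 + 17·5 + 24·1 = 274
E: 9·4 + 24·5 + 15·5 + 17·1 + 24·6 = 392
D: 9·2 + 24·2 + 15·3 + 17·2 + 24·3 = 217
A: 9·5 + 24·6 + 15·4 + 17·6 + 24·4 = 447
B: 9·1 + 24·1 + 15·6 + 17·4 + 24·5 = 311
F: 9·3 + 24·3 + 15·2 + 17·3 + 24·2 = 228
A has the highest Borda score (447).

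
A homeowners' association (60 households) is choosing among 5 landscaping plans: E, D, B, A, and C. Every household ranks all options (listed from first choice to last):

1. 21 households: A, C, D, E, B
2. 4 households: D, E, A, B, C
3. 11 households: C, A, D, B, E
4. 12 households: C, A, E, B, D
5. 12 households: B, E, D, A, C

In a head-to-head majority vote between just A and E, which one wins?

Voters preferring A to E: 44; preferring E to A: 16.
A wins the head-to-head.

A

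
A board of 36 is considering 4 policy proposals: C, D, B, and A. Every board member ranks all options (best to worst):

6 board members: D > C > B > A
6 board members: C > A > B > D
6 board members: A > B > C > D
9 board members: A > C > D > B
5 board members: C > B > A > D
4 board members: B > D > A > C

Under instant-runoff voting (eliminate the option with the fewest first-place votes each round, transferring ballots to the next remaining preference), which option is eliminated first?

Round 1: C 11, D 6, B 4, A 15. Eliminate B.

B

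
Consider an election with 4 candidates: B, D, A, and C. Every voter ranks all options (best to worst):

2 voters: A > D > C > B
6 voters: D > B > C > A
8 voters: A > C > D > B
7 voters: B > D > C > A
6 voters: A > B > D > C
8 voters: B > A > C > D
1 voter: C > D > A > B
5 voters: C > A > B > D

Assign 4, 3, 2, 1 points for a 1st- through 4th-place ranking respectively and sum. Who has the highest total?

B: 2·1 + 6·3 + 8·1 + 7·4 + 6·3 + 8·4 + 1·1 + 5·2 = 117
D: 2·3 + 6·4 + 8·2 + 7·3 + 6·2 + 8·1 + 1·3 + 5·1 = 95
A: 2·4 + 6·1 + 8·4 + 7·1 + 6·4 + 8·3 + 1·2 + 5·3 = 118
C: 2·2 + 6·2 + 8·3 + 7·2 + 6·1 + 8·2 + 1·4 + 5·4 = 100
A has the highest Borda score (118).

A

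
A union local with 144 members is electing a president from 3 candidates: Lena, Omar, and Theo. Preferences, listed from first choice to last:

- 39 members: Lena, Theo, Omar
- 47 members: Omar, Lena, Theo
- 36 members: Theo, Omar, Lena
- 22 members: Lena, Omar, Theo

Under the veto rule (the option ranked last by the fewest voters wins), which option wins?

Last-place votes: Lena 36, Omar 39, Theo 69.
Lena is ranked last by the fewest voters, so Lena wins.

Lena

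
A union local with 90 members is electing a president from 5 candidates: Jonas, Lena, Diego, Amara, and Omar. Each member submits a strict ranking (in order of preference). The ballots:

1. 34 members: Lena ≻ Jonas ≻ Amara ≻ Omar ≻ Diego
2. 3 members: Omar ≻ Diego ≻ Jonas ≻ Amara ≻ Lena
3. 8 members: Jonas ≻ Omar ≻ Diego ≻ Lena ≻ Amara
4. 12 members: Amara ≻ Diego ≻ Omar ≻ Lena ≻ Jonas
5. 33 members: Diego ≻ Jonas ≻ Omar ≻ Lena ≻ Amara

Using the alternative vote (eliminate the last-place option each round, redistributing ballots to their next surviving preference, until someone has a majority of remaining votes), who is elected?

Round 1: Jonas 8, Lena 34, Diego 33, Amara 12, Omar 3. Eliminate Omar.
Round 2: Jonas 8, Lena 34, Diego 36, Amara 12. Eliminate Jonas.
Round 3: Lena 34, Diego 44, Amara 12. Eliminate Amara.
Round 4: Lena 34, Diego 56. Diego has a majority.

Diego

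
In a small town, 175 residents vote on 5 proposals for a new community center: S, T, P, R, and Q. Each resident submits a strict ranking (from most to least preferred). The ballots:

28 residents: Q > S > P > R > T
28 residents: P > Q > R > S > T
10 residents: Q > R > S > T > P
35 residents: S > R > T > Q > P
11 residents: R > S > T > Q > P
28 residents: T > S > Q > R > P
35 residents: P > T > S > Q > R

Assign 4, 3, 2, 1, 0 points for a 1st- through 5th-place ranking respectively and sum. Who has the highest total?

S

S: 28·3 + 28·1 + 10·2 + 35·4 + 11·3 + 28·3 + 35·2 = 459
T: 28·0 + 28·0 + 10·1 + 35·2 + 11·2 + 28·4 + 35·3 = 319
P: 28·2 + 28·4 + 10·0 + 35·0 + 11·0 + 28·0 + 35·4 = 308
R: 28·1 + 28·2 + 10·3 + 35·3 + 11·4 + 28·1 + 35·0 = 291
Q: 28·4 + 28·3 + 10·4 + 35·1 + 11·1 + 28·2 + 35·1 = 373
S has the highest Borda score (459).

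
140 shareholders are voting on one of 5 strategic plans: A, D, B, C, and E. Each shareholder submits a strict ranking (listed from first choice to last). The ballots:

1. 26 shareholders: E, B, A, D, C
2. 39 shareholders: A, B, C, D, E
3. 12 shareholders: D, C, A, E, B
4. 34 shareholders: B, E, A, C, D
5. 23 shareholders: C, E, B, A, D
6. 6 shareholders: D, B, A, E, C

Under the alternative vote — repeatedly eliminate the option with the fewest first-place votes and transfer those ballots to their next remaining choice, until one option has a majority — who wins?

B

Round 1: A 39, D 18, B 34, C 23, E 26. Eliminate D.
Round 2: A 39, B 40, C 35, E 26. Eliminate E.
Round 3: A 39, B 66, C 35. Eliminate C.
Round 4: A 51, B 89. B has a majority.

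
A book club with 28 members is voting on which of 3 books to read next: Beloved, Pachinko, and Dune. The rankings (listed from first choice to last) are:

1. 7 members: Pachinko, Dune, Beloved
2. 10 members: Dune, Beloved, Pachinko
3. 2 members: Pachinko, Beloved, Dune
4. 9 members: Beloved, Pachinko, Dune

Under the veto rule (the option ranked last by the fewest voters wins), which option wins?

Last-place votes: Beloved 7, Pachinko 10, Dune 11.
Beloved is ranked last by the fewest voters, so Beloved wins.

Beloved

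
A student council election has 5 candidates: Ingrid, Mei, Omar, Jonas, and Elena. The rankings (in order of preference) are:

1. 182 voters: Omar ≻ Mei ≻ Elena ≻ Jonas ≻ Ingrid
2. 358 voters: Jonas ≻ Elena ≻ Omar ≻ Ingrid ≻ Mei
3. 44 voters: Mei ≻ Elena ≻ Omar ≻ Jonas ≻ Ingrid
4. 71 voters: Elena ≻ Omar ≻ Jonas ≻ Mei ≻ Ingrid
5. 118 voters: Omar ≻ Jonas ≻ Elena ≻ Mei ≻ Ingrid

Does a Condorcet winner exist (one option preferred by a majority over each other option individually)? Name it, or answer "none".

Checking pairwise contests:
Mei beats Ingrid 415–358.
Omar beats Mei 729–44.
Elena beats Omar 473–300.
Omar beats Jonas 415–358.
Jonas beats Elena 476–297.
Every option loses at least one head-to-head, so there is no Condorcet winner.

none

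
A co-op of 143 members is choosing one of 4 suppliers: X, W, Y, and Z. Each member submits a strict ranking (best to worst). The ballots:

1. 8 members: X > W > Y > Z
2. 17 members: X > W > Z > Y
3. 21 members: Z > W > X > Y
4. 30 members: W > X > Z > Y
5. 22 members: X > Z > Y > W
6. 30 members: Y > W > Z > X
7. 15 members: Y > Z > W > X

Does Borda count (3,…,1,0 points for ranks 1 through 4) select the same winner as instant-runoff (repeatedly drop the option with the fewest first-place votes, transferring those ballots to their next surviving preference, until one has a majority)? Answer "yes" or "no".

yes

Borda — scores: X 222, W 257, Y 165, Z 214. Winner: W.
Instant-runoff — R1 X 47, W 30, Y 45, Z 21 (Z out); R2 X 47, W 51, Y 45 (Y out); R3 X 47, W 96 (W winner). Winner: W.
The two methods agree.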